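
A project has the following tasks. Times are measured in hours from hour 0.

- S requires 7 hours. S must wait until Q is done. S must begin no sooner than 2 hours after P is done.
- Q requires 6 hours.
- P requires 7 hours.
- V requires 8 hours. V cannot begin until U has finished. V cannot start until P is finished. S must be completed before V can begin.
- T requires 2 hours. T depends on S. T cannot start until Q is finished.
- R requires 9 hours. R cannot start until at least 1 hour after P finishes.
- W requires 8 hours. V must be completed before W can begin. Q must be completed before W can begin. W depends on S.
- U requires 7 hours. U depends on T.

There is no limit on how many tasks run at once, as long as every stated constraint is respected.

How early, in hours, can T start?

Q has no prerequisites, so it starts at hour 0 and finishes at hour 6.
P has no prerequisites, so it starts at hour 0 and finishes at hour 7.
S needs all of Q (finishes hour 6); P (finishes hour 7, plus 2-hour gap → hour 9). That puts its earliest start at hour 9; it finishes at 9 + 7 = hour 16.
T waits on S (finishes hour 16); Q (finishes hour 6). The latest of these is hour 16, which is the earliest T can start.

16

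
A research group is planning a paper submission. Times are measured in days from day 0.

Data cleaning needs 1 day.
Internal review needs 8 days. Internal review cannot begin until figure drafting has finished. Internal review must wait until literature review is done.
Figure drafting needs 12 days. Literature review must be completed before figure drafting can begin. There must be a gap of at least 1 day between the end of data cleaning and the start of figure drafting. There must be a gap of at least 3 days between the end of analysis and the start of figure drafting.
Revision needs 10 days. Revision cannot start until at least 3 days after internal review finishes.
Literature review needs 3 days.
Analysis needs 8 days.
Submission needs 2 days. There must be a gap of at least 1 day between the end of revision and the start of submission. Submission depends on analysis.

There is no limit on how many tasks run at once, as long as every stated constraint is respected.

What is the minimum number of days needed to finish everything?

47

Nothing blocks analysis, so it runs from day 0 to day 8.
Data cleaning can start immediately at day 0; it finishes at day 1.
Literature review has no prerequisites, so it starts at day 0 and finishes at day 3.
Figure drafting has to wait for literature review (finishes day 3); data cleaning (finishes day 1, plus 1-day gap → day 2); analysis (finishes day 8, plus 3-day gap → day 11). The latest of these is day 11, so figure drafting runs day 11 to 11 + 12 = day 23.
Internal review needs all of figure drafting (finishes day 23); literature review (finishes day 3). That puts its earliest start at day 23; it finishes at 23 + 8 = day 31.
After internal review (finishes day 31, plus 3-day gap → day 34), revision can start at day 34 and finishes at day 44.
Submission has to wait for revision (finishes day 44, plus 1-day gap → day 45); analysis (finishes day 8). The latest of these is day 45, so submission runs day 45 to 45 + 2 = day 47.
All tasks are finished once the last one completes. Finish times: Literature review at 3, Data cleaning at 1, Analysis at 8, Figure drafting at 23, Internal review at 31, Revision at 44, Submission at 47. The latest is day 47.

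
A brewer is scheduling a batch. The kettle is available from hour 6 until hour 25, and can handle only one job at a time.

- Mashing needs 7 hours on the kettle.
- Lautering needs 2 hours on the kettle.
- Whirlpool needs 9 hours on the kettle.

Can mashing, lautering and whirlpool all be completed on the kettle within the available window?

Yes

The kettle window is 25 − 6 = 19 hours.
Running back to back, the jobs need 7 + 2 + 9 = 18 hours on the kettle.
Since 18 ≤ 19, they fit within the window.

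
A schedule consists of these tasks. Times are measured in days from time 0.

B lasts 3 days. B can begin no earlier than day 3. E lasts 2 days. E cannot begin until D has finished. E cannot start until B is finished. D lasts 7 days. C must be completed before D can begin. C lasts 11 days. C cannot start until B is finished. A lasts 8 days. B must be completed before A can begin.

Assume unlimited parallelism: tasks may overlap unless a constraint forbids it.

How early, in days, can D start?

B waits on its own release at day 3, so it starts at day 3 and finishes at 3 + 3 = day 6.
C cannot begin until B (finishes day 6). It runs from day 6 to 6 + 11 = day 17.
D waits on C (finishes day 17), so the earliest it can start is day 17.

17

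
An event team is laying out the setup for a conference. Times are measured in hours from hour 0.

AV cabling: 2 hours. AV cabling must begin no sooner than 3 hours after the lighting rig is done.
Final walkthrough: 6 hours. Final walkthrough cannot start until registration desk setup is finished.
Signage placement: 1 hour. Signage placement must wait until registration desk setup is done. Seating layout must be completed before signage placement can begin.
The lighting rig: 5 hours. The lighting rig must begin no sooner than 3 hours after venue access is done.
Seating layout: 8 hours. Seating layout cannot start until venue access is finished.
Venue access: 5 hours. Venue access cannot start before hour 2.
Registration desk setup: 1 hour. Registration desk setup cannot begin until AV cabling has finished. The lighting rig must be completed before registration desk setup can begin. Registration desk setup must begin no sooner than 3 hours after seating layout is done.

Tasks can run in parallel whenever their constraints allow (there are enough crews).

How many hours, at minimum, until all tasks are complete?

27

Venue access cannot begin until its own release at hour 2. It runs from hour 2 to 2 + 5 = hour 7.
Seating layout waits on venue access (finishes hour 7), so it starts at hour 7 and finishes at 7 + 8 = hour 15.
The lighting rig waits on venue access (finishes hour 7, plus 3-hour gap → hour 10), so it starts at hour 10 and finishes at 10 + 5 = hour 15.
AV cabling waits on the lighting rig (finishes hour 15, plus 3-hour gap → hour 18), so it starts at hour 18 and finishes at 18 + 2 = hour 20.
For registration desk setup: AV cabling (finishes hour 20); the lighting rig (finishes hour 15); seating layout (finishes hour 15, plus 3-hour gap → hour 18). Taking the maximum gives a start of hour 20, and it finishes at 20 + 1 = hour 21.
Final walkthrough waits on registration desk setup (finishes hour 21), so it starts at hour 21 and finishes at 21 + 6 = hour 27.
Signage placement cannot start until registration desk setup (finishes hour 21); seating layout (finishes hour 15). The controlling bound is hour 21, so signage placement finishes at 21 + 1 = hour 22.
All tasks are finished once the last one completes. Finish times: Venue access at 7, The lighting rig at 15, AV cabling at 20, Seating layout at 15, Registration desk setup at 21, Signage placement at 22, Final walkthrough at 27. The latest is hour 27.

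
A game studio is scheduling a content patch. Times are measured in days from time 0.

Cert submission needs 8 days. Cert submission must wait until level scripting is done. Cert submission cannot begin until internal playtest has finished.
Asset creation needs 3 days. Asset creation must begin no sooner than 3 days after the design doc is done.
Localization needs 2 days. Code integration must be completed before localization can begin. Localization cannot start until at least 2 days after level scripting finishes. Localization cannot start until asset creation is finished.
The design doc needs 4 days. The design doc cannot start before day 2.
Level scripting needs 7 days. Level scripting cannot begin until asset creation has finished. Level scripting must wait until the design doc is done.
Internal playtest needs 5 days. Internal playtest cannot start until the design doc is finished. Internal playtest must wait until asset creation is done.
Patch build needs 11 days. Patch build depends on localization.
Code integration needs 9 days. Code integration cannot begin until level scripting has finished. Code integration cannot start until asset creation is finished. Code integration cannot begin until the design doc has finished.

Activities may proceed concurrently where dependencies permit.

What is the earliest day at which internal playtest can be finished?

17

The design doc waits on its own release at day 2, so it starts at day 2 and finishes at 2 + 4 = day 6.
Asset creation waits on the design doc (finishes day 6, plus 3-day gap → day 9), so it starts at day 9 and finishes at 9 + 3 = day 12.
For internal playtest: the design doc (finishes day 6); asset creation (finishes day 12). Taking the maximum gives a start of day 12, and it finishes at 12 + 5 = day 17.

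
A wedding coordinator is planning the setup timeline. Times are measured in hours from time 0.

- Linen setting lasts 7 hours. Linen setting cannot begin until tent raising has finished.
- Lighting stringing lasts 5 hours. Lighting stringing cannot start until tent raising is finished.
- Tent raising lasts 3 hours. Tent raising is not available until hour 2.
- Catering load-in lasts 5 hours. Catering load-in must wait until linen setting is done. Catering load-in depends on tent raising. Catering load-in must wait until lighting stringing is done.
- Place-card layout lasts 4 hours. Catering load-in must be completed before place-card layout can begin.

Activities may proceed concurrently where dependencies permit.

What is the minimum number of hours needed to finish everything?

After its own release at hour 2, tent raising can start at hour 2 and finishes at hour 5.
Lighting stringing waits on tent raising (finishes hour 5), so it starts at hour 5 and finishes at 5 + 5 = hour 10.
After tent raising (finishes hour 5), linen setting can start at hour 5 and finishes at hour 12.
Catering load-in cannot start until linen setting (finishes hour 12); tent raising (finishes hour 5); lighting stringing (finishes hour 10). The controlling bound is hour 12, so catering load-in finishes at 12 + 5 = hour 17.
After catering load-in (finishes hour 17), place-card layout can start at hour 17 and finishes at hour 21.
All tasks are finished once the last one completes. Finish times: Tent raising at 5, Linen setting at 12, Lighting stringing at 10, Catering load-in at 17, Place-card layout at 21. The latest is hour 21.

21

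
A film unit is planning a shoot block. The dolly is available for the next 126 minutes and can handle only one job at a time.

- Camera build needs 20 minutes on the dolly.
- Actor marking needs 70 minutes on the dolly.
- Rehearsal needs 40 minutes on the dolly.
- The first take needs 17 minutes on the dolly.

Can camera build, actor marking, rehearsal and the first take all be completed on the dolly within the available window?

Running back to back, the jobs need 20 + 70 + 40 + 17 = 147 minutes on the dolly.
Since 147 > 126, they cannot all fit.

No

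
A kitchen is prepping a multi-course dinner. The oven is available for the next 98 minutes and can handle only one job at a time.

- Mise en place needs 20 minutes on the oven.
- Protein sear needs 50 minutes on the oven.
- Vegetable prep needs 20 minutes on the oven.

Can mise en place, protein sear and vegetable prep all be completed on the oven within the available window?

Yes

Running back to back, the jobs need 20 + 50 + 20 = 90 minutes on the oven.
Since 90 ≤ 98, they fit within the window.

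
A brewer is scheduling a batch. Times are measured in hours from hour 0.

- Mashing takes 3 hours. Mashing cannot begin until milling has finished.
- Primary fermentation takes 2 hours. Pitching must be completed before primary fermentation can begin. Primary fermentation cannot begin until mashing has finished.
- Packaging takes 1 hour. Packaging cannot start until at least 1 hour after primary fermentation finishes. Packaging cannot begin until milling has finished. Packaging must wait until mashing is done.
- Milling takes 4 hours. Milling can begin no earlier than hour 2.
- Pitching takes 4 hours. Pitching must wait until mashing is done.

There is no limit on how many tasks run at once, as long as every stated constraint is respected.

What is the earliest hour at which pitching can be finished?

13

Milling waits on its own release at hour 2, so it starts at hour 2 and finishes at 2 + 4 = hour 6.
Mashing cannot begin until milling (finishes hour 6). It runs from hour 6 to 6 + 3 = hour 9.
Pitching waits on mashing (finishes hour 9), so it starts at hour 9 and finishes at 9 + 4 = hour 13.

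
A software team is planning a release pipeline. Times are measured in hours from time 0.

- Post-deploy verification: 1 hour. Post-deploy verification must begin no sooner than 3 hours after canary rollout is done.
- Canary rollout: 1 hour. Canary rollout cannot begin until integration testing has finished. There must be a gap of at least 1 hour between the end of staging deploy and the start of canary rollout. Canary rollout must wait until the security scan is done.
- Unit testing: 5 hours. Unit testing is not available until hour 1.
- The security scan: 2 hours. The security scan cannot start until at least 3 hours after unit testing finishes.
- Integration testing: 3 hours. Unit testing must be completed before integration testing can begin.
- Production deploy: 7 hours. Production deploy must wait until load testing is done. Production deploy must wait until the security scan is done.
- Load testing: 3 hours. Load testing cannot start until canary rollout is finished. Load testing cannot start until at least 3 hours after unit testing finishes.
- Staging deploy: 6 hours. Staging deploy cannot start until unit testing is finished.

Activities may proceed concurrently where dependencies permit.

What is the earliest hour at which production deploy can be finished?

Unit testing cannot begin until its own release at hour 1. It runs from hour 1 to 1 + 5 = hour 6.
After unit testing (finishes hour 6), staging deploy can start at hour 6 and finishes at hour 12.
The security scan waits on unit testing (finishes hour 6, plus 3-hour gap → hour 9), so it starts at hour 9 and finishes at 9 + 2 = hour 11.
After unit testing (finishes hour 6), integration testing can start at hour 6 and finishes at hour 9.
Canary rollout cannot start until integration testing (finishes hour 9); staging deploy (finishes hour 12, plus 1-hour gap → hour 13); the security scan (finishes hour 11). The controlling bound is hour 13, so canary rollout finishes at 13 + 1 = hour 14.
Load testing cannot start until canary rollout (finishes hour 14); unit testing (finishes hour 6, plus 3-hour gap → hour 9). The controlling bound is hour 14, so load testing finishes at 14 + 3 = hour 17.
Production deploy has to wait for load testing (finishes hour 17); the security scan (finishes hour 11). The latest of these is hour 17, so production deploy runs hour 17 to 17 + 7 = hour 24.

24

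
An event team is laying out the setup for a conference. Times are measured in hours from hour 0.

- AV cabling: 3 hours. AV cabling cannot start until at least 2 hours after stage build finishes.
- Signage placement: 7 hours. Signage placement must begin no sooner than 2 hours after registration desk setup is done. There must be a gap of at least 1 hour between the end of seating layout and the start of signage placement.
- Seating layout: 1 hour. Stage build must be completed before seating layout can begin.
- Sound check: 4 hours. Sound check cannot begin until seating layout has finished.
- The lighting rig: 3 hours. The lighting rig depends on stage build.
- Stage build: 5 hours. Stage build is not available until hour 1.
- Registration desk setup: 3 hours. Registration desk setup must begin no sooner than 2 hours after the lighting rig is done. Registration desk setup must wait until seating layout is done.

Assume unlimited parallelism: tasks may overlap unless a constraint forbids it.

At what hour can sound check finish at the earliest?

11

Stage build waits on its own release at hour 1, so it starts at hour 1 and finishes at 1 + 5 = hour 6.
After stage build (finishes hour 6), seating layout can start at hour 6 and finishes at hour 7.
Sound check cannot begin until seating layout (finishes hour 7). It runs from hour 7 to 7 + 4 = hour 11.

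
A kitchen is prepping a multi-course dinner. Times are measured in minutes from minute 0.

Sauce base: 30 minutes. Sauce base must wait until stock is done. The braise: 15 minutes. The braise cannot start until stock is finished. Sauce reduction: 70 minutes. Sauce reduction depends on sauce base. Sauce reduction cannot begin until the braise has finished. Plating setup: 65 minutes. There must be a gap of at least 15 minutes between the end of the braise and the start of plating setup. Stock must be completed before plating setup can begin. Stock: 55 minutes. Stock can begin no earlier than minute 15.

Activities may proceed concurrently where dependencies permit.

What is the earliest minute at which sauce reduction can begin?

100

Stock waits on its own release at minute 15, so it starts at minute 15 and finishes at 15 + 55 = minute 70.
The braise waits on stock (finishes minute 70), so it starts at minute 70 and finishes at 70 + 15 = minute 85.
After stock (finishes minute 70), sauce base can start at minute 70 and finishes at minute 100.
Sauce reduction waits on sauce base (finishes minute 100); the braise (finishes minute 85). The latest of these is minute 100, which is the earliest sauce reduction can start.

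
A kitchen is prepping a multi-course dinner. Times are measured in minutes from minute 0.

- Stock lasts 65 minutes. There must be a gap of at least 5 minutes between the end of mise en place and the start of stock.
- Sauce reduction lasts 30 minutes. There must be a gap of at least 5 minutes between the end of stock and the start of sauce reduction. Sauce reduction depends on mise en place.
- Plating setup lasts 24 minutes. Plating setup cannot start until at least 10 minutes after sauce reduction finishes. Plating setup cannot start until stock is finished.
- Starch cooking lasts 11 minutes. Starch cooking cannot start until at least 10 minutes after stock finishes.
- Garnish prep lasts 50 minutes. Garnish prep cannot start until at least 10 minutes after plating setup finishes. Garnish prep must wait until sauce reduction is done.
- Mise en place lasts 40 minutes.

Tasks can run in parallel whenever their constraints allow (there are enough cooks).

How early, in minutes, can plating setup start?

Nothing blocks mise en place, so it runs from minute 0 to minute 40.
After mise en place (finishes minute 40, plus 5-minute gap → minute 45), stock can start at minute 45 and finishes at minute 110.
Sauce reduction cannot start until stock (finishes minute 110, plus 5-minute gap → minute 115); mise en place (finishes minute 40). The controlling bound is minute 115, so sauce reduction finishes at 115 + 30 = minute 145.
Plating setup waits on sauce reduction (finishes minute 145, plus 10-minute gap → minute 155); stock (finishes minute 110). The latest of these is minute 155, which is the earliest plating setup can start.

155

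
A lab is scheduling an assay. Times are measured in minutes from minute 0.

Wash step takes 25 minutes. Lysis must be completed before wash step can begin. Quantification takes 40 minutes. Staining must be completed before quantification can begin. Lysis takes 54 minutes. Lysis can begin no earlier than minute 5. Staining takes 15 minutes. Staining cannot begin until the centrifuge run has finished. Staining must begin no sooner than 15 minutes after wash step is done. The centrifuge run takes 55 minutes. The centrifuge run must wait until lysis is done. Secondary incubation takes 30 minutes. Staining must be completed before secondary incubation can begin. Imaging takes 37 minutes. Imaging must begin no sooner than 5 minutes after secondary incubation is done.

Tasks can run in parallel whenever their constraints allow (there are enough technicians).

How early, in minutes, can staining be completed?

Lysis cannot begin until its own release at minute 5. It runs from minute 5 to 5 + 54 = minute 59.
After lysis (finishes minute 59), wash step can start at minute 59 and finishes at minute 84.
The centrifuge run waits on lysis (finishes minute 59), so it starts at minute 59 and finishes at 59 + 55 = minute 114.
Staining has to wait for the centrifuge run (finishes minute 114); wash step (finishes minute 84, plus 15-minute gap → minute 99). The latest of these is minute 114, so staining runs minute 114 to 114 + 15 = minute 129.

129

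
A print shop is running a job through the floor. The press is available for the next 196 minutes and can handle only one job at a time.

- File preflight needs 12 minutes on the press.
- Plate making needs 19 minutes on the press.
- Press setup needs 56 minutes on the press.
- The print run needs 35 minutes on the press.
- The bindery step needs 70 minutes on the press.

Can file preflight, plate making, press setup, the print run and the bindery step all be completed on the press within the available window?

Yes

Running back to back, the jobs need 12 + 19 + 56 + 35 + 70 = 192 minutes on the press.
Since 192 ≤ 196, they fit within the window.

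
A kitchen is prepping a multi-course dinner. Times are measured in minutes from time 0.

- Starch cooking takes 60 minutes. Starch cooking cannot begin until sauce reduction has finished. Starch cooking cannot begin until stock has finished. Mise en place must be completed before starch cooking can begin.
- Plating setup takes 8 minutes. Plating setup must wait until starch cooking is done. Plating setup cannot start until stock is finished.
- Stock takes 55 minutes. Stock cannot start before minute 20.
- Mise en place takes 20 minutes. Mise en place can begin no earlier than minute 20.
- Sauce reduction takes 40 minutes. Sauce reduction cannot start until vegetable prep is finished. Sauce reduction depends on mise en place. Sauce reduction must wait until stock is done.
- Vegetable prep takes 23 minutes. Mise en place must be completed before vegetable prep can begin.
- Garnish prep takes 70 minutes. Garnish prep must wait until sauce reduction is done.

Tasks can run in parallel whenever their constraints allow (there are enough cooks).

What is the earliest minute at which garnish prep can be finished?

185

Stock cannot begin until its own release at minute 20. It runs from minute 20 to 20 + 55 = minute 75.
Mise en place cannot begin until its own release at minute 20. It runs from minute 20 to 20 + 20 = minute 40.
Vegetable prep waits on mise en place (finishes minute 40), so it starts at minute 40 and finishes at 40 + 23 = minute 63.
Sauce reduction needs all of vegetable prep (finishes minute 63); mise en place (finishes minute 40); stock (finishes minute 75). That puts its earliest start at minute 75; it finishes at 75 + 40 = minute 115.
Garnish prep cannot begin until sauce reduction (finishes minute 115). It runs from minute 115 to 115 + 70 = minute 185.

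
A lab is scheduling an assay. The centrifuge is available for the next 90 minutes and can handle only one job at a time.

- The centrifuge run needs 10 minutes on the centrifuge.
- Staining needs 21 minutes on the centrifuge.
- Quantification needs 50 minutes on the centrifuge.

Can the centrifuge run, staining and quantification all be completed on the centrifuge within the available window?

Yes

Running back to back, the jobs need 10 + 21 + 50 = 81 minutes on the centrifuge.
Since 81 ≤ 90, they fit within the window.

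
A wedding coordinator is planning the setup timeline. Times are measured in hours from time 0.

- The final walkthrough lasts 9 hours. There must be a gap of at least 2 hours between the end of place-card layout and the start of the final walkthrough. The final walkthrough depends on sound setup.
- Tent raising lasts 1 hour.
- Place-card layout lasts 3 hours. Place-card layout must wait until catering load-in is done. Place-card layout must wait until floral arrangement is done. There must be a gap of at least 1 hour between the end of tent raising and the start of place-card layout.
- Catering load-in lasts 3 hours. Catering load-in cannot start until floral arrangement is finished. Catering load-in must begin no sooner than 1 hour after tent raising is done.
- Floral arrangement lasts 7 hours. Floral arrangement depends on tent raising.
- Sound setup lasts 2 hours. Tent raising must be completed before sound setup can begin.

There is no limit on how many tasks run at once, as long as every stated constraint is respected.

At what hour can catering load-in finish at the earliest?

Tent raising can start immediately at hour 0; it finishes at hour 1.
After tent raising (finishes hour 1), floral arrangement can start at hour 1 and finishes at hour 8.
Catering load-in has to wait for floral arrangement (finishes hour 8); tent raising (finishes hour 1, plus 1-hour gap → hour 2). The latest of these is hour 8, so catering load-in runs hour 8 to 8 + 3 = hour 11.

11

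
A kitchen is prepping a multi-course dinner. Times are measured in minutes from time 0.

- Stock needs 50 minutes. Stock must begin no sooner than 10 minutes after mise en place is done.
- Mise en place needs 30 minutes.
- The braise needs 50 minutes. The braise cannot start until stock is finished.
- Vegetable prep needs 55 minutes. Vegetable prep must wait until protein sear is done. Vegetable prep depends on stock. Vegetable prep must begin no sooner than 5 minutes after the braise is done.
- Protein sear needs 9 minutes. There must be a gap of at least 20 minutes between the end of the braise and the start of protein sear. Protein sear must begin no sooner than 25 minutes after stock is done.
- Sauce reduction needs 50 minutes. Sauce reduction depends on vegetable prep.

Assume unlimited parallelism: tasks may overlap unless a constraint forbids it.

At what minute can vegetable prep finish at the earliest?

224

Nothing blocks mise en place, so it runs from minute 0 to minute 30.
Stock waits on mise en place (finishes minute 30, plus 10-minute gap → minute 40), so it starts at minute 40 and finishes at 40 + 50 = minute 90.
The braise cannot begin until stock (finishes minute 90). It runs from minute 90 to 90 + 50 = minute 140.
Protein sear needs all of the braise (finishes minute 140, plus 20-minute gap → minute 160); stock (finishes minute 90, plus 25-minute gap → minute 115). That puts its earliest start at minute 160; it finishes at 160 + 9 = minute 169.
For vegetable prep: protein sear (finishes minute 169); stock (finishes minute 90); the braise (finishes minute 140, plus 5-minute gap → minute 145). Taking the maximum gives a start of minute 169, and it finishes at 169 + 55 = minute 224.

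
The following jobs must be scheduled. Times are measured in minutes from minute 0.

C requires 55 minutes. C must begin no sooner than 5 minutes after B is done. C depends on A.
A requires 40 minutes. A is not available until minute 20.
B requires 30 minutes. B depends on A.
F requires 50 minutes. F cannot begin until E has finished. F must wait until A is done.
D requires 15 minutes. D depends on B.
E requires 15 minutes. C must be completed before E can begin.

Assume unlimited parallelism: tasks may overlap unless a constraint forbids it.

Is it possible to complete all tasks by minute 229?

Yes

A cannot begin until its own release at minute 20. It runs from minute 20 to 20 + 40 = minute 60.
B cannot begin until A (finishes minute 60). It runs from minute 60 to 60 + 30 = minute 90.
D cannot begin until B (finishes minute 90). It runs from minute 90 to 90 + 15 = minute 105.
For C: B (finishes minute 90, plus 5-minute gap → minute 95); A (finishes minute 60). Taking the maximum gives a start of minute 95, and it finishes at 95 + 55 = minute 150.
E cannot begin until C (finishes minute 150). It runs from minute 150 to 150 + 15 = minute 165.
F needs all of E (finishes minute 165); A (finishes minute 60). That puts its earliest start at minute 165; it finishes at 165 + 50 = minute 215.
Every task is finished by minute 215, which is no later than the deadline of 229, so the schedule is feasible.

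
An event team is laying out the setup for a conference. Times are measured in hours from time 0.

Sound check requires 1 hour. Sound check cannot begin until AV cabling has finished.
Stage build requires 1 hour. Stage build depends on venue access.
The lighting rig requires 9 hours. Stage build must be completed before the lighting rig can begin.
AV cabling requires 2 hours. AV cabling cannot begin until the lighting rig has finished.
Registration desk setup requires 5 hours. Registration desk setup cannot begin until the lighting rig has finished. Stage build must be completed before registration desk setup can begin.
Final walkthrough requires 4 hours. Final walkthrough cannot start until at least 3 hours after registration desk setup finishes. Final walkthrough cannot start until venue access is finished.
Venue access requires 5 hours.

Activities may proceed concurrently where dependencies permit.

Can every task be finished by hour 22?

Nothing blocks venue access, so it runs from hour 0 to hour 5.
Stage build waits on venue access (finishes hour 5), so it starts at hour 5 and finishes at 5 + 1 = hour 6.
After stage build (finishes hour 6), the lighting rig can start at hour 6 and finishes at hour 15.
Registration desk setup cannot start until the lighting rig (finishes hour 15); stage build (finishes hour 6). The controlling bound is hour 15, so registration desk setup finishes at 15 + 5 = hour 20.
Final walkthrough needs all of registration desk setup (finishes hour 20, plus 3-hour gap → hour 23); venue access (finishes hour 5). That puts its earliest start at hour 23; it finishes at 23 + 4 = hour 27.
AV cabling waits on the lighting rig (finishes hour 15), so it starts at hour 15 and finishes at 15 + 2 = hour 17.
After AV cabling (finishes hour 17), sound check can start at hour 17 and finishes at hour 18.
The earliest everything can be done is hour 27, which is after the deadline of 22, so it is not possible.

No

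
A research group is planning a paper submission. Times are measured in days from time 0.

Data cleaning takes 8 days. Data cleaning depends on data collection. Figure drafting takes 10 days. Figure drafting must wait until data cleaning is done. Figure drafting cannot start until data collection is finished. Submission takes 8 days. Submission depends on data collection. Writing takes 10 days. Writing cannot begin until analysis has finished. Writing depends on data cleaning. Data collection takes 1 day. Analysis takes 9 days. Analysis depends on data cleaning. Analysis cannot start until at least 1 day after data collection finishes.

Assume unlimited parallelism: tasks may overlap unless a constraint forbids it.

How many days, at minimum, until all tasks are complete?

28

Nothing blocks data collection, so it runs from day 0 to day 1.
Submission waits on data collection (finishes day 1), so it starts at day 1 and finishes at 1 + 8 = day 9.
Data cleaning waits on data collection (finishes day 1), so it starts at day 1 and finishes at 1 + 8 = day 9.
Figure drafting cannot start until data cleaning (finishes day 9); data collection (finishes day 1). The controlling bound is day 9, so figure drafting finishes at 9 + 10 = day 19.
Analysis has to wait for data cleaning (finishes day 9); data collection (finishes day 1, plus 1-day gap → day 2). The latest of these is day 9, so analysis runs day 9 to 9 + 9 = day 18.
Writing has to wait for analysis (finishes day 18); data cleaning (finishes day 9). The latest of these is day 18, so writing runs day 18 to 18 + 10 = day 28.
All tasks are finished once the last one completes. Finish times: Data collection at 1, Data cleaning at 9, Analysis at 18, Figure drafting at 19, Writing at 28, Submission at 9. The latest is day 28.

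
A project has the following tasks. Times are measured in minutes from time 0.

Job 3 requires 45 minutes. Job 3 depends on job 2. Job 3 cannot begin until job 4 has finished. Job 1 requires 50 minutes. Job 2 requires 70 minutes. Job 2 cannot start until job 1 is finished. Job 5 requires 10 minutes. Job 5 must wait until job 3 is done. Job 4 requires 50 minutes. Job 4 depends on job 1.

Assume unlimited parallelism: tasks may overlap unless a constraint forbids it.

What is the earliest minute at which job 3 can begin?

Job 1 has no prerequisites, so it starts at minute 0 and finishes at minute 50.
Job 4 cannot begin until job 1 (finishes minute 50). It runs from minute 50 to 50 + 50 = minute 100.
Job 2 cannot begin until job 1 (finishes minute 50). It runs from minute 50 to 50 + 70 = minute 120.
Job 3 waits on job 2 (finishes minute 120); job 4 (finishes minute 100). The latest of these is minute 120, which is the earliest job 3 can start.

120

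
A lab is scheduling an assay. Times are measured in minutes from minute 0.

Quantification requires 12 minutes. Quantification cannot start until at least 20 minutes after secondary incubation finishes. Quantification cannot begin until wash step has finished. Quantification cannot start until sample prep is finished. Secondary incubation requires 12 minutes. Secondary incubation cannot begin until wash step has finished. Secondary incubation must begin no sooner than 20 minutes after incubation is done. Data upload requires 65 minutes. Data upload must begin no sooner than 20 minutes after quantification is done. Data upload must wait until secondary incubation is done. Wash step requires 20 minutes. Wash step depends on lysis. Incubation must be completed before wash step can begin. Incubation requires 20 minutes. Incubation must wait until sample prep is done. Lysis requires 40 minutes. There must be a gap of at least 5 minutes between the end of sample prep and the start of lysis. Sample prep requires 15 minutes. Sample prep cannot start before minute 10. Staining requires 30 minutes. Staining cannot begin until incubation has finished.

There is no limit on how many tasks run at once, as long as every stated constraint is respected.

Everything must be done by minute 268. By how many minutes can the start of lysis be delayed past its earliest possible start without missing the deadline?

Sample prep waits on its own release at minute 10, so it starts at minute 10 and finishes at 10 + 15 = minute 25.
After sample prep (finishes minute 25, plus 5-minute gap → minute 30), lysis can start at minute 30 and finishes at minute 70.

Working backward from the deadline:
Data upload has no dependents, so it just needs to finish by minute 268. Starting by 268 − 65 = minute 203 achieves that.
Quantification has to be done before data upload (must start by minute 203, minus 20-minute gap → minute 183). That means finishing by minute 183, i.e. starting by 183 − 12 = minute 171.
Secondary incubation feeds quantification (must start by minute 171, minus 20-minute gap → minute 151); data upload (must start by minute 203). Taking the minimum, secondary incubation must finish by minute 151 and start by 151 − 12 = minute 139.
Wash step feeds secondary incubation (must start by minute 139); quantification (must start by minute 171). Taking the minimum, wash step must finish by minute 139 and start by 139 − 20 = minute 119.
Lysis feeds into wash step (must start by minute 119); so lysis must finish by minute 119 and therefore start by minute 79.
So lysis can start as early as minute 30 and as late as minute 79, giving 79 − 30 = 49 minutes of slack.

49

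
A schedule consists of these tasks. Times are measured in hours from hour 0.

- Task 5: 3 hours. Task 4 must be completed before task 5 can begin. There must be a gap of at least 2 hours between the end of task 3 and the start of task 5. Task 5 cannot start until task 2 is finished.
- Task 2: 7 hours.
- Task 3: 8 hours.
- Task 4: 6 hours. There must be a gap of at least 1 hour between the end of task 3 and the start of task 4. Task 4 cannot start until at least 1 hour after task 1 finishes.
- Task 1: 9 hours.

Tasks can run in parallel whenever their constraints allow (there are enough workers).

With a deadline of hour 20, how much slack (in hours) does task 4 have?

Task 3 can start immediately at hour 0; it finishes at hour 8.
Nothing blocks task 1, so it runs from hour 0 to hour 9.
Task 4 needs all of task 3 (finishes hour 8, plus 1-hour gap → hour 9); task 1 (finishes hour 9, plus 1-hour gap → hour 10). That puts its earliest start at hour 10; it finishes at 10 + 6 = hour 16.

Working backward from the deadline:
Task 5 must finish by hour 20; it takes 3 hours, so it must start by 20 − 3 = hour 17.
Task 4 must finish before task 5 (must start by hour 17). With a 6-hour duration, task 4 must start by 17 − 6 = hour 11.
So task 4 can start as early as hour 10 and as late as hour 11, giving 11 − 10 = 1 hour of slack.

1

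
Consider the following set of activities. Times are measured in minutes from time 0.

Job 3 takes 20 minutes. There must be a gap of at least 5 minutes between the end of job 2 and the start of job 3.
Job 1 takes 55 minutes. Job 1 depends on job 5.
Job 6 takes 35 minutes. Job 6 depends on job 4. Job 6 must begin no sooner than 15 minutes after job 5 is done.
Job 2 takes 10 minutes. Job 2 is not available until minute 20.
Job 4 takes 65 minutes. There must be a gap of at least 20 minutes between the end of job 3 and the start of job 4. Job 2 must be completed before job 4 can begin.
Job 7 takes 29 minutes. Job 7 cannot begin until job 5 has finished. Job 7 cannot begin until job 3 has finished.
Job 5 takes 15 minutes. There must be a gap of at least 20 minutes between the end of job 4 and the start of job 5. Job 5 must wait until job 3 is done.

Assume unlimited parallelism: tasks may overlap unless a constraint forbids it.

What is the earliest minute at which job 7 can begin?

After its own release at minute 20, job 2 can start at minute 20 and finishes at minute 30.
Job 3 cannot begin until job 2 (finishes minute 30, plus 5-minute gap → minute 35). It runs from minute 35 to 35 + 20 = minute 55.
Job 4 has to wait for job 3 (finishes minute 55, plus 20-minute gap → minute 75); job 2 (finishes minute 30). The latest of these is minute 75, so job 4 runs minute 75 to 75 + 65 = minute 140.
Job 5 has to wait for job 4 (finishes minute 140, plus 20-minute gap → minute 160); job 3 (finishes minute 55). The latest of these is minute 160, so job 5 runs minute 160 to 160 + 15 = minute 175.
Job 7 waits on job 5 (finishes minute 175); job 3 (finishes minute 55). The latest of these is minute 175, which is the earliest job 7 can start.

175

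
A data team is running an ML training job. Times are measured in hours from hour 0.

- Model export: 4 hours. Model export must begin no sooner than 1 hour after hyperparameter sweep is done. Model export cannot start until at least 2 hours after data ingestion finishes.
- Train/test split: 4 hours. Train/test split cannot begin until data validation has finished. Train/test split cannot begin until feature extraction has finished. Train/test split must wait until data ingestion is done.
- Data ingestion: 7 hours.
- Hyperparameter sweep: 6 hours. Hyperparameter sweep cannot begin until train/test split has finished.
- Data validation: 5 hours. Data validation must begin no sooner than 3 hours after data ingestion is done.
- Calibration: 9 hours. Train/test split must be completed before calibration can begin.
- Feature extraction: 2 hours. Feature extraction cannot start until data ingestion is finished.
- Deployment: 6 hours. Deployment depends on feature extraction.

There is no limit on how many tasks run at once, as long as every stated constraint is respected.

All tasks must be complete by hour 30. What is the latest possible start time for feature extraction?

Model export must finish by hour 30; it takes 4 hours, so it must start by 30 − 4 = hour 26.
Since model export (must start by hour 26, minus 1-hour gap → hour 25) depends on it, hyperparameter sweep must finish by hour 25. Backing off its 6-hour duration gives a latest start of hour 19.
To finish by hour 30, calibration (duration 9) must start no later than hour 21.
Train/test split has several dependents: hyperparameter sweep (must start by hour 19); calibration (must start by hour 21). The earliest of those limits is hour 19, so train/test split must start by 19 − 4 = hour 15.
Deployment has no dependents, so it just needs to finish by hour 30. Starting by 30 − 6 = hour 24 achieves that.
For feature extraction: train/test split (must start by hour 15); deployment (must start by hour 24). The most restrictive is hour 15; with a 2-hour duration, feature extraction must start by hour 13.

13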